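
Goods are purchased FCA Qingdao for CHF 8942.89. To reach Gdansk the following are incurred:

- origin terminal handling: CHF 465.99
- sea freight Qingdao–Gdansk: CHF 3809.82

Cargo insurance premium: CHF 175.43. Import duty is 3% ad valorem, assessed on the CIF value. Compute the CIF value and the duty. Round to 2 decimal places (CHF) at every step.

CIF value: CHF 13394.13; import duty: CHF 401.82

CIF = FCA price + pre-shipment costs + freight + insurance
CIF = 8942.89 + 465.99 + 3809.82 + 175.43 = 13394.13
Import duty = 13394.13 × 3% = 401.82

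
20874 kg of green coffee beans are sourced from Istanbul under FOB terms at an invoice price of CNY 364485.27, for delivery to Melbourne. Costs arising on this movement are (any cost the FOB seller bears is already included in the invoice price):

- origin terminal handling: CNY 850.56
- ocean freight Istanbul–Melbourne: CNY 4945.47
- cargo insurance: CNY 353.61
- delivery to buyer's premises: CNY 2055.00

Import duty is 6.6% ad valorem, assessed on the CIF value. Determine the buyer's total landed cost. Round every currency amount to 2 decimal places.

Total landed cost: CNY 396245.12

FOB: the seller bears costs until goods are on board at the origin port; the buyer bears freight, insurance and all costs thereafter.
Already in the invoice (seller's account under FOB): origin terminal — exclude.
CIF value = FOB price + freight + insurance = 364485.27 + 4945.47 + 353.61 = 369784.35
Import duty = 369784.35 × 6.6% = 24405.77
Buyer bears: freight 4945.47 + insurance 353.61 + delivery 2055.00 + duty 24405.77 = 31759.85
Landed cost = invoice 364485.27 + 31759.85 = 396245.12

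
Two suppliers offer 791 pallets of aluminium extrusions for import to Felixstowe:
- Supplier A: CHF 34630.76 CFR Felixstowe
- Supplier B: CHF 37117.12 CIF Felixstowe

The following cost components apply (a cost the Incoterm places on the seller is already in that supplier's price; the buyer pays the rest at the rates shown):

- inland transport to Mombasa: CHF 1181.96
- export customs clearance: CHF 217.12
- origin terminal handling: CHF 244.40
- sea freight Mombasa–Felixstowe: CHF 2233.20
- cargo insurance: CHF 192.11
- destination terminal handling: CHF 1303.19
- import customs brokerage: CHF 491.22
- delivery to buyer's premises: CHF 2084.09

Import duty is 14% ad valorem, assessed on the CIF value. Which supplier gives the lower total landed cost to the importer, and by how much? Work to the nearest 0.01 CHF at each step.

Supplier A (CFR):
CIF value = CFR price + insurance = 34630.76 + 192.11 = 34822.87
Import duty = 34822.87 × 14% = 4875.20
Buyer bears (A): 192.11 + 1303.19 + 491.22 + 2084.09 = 4070.61
Landed cost (A) = invoice 34630.76 + 4070.61 + duty 4875.20 = 43576.57
Supplier B (CIF):
The CIF price already equals the CIF value: 37117.12
Import duty = 37117.12 × 14% = 5196.40
Buyer bears (B): 1303.19 + 491.22 + 2084.09 = 3878.50
Landed cost (B) = invoice 37117.12 + 3878.50 + duty 5196.40 = 46192.02
Difference = |43576.57 − 46192.02| = 2615.45

Supplier A is cheaper by CHF 2615.45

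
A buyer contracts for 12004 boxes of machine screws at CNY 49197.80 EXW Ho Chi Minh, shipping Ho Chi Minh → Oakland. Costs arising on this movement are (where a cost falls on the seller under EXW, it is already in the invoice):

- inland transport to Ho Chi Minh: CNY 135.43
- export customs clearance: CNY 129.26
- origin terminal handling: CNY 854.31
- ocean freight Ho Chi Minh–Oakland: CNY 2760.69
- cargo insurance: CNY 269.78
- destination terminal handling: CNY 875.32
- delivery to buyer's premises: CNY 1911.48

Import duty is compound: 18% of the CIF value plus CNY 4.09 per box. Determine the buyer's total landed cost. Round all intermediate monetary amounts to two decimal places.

EXW: the seller makes goods available at their premises; the buyer bears all onward costs.
CIF value = EXW price + inland to port + export clearance + origin terminal + freight + insurance = 49197.80 + 135.43 + 129.26 + 854.31 + 2760.69 + 269.78 = 53347.27
Ad valorem component: 53347.27 × 18% = 9602.51
Specific component: 12004 × 4.09 = 49096.36
Import duty = 9602.51 + 49096.36 = 58698.87
Buyer bears: inland to port 135.43 + export clearance 129.26 + origin terminal 854.31 + freight 2760.69 + insurance 269.78 + destination terminal 875.32 + delivery 1911.48 + duty 58698.87 = 65635.14
Landed cost = invoice 49197.80 + 65635.14 = 114832.94

Total landed cost: CNY 114832.94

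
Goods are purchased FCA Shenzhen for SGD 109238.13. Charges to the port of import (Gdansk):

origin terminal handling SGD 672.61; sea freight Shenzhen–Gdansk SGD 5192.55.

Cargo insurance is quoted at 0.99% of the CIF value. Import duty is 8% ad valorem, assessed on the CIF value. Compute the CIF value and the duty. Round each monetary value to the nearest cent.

Let C be the CIF value. C = FCA price + pre-shipment costs + freight + 0.99% × C
C − 0.99% × C = 109238.13 + 672.61 + 5192.55
0.9901 × C = 115103.29
C = 115103.29 / 0.9901 = 116254.21
Insurance premium = 0.99% × 116254.21 = 1150.92
Import duty = 116254.21 × 8% = 9300.34

CIF value: SGD 116254.21; import duty: SGD 9300.34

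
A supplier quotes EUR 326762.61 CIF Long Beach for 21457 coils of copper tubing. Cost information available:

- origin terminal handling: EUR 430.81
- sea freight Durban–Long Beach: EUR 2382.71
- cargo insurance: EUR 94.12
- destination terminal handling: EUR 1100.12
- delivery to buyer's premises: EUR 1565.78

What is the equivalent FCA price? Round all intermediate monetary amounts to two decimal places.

Not relevant to the conversion: delivery, destination terminal — on the buyer under both terms; not part of either seller's price.
From CIF to FCA, the seller no longer bears: origin terminal, freight, insurance.
FCA price = 326762.61 − 430.81 − 2382.71 − 94.12 = 323854.97

FCA price: EUR 323854.97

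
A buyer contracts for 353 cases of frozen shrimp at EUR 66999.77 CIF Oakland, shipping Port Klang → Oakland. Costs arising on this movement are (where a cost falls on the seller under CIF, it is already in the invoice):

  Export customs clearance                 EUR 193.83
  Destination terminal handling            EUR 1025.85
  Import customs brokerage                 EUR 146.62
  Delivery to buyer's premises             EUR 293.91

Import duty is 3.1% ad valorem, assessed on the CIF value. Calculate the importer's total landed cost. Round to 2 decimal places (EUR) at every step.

Total landed cost: EUR 70543.14

CIF: the seller pays costs through ocean freight and marine insurance to the destination port.
Already in the invoice (seller's account under CIF): export clearance — exclude.
The CIF price already equals the CIF value: 66999.77
Import duty = 66999.77 × 3.1% = 2076.99
Buyer bears: destination terminal 1025.85 + brokerage 146.62 + delivery 293.91 + duty 2076.99 = 3543.37
Landed cost = invoice 66999.77 + 3543.37 = 70543.14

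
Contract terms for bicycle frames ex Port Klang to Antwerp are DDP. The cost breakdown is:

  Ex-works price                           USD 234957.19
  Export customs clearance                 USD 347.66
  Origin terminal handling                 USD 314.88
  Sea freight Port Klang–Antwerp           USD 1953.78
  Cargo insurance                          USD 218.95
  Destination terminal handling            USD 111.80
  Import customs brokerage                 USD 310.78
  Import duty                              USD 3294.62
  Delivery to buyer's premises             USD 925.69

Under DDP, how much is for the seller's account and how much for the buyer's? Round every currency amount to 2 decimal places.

DDP: the seller bears all costs including import duty.
Seller's account: goods 234957.19 + export clearance 347.66 + origin terminal 314.88 + freight 1953.78 + insurance 218.95 + destination terminal 111.80 + brokerage 310.78 + duty 3294.62 + delivery 925.69 = 242435.35
Buyer's account: 0.00

Seller: USD 242435.35; buyer: USD 0.00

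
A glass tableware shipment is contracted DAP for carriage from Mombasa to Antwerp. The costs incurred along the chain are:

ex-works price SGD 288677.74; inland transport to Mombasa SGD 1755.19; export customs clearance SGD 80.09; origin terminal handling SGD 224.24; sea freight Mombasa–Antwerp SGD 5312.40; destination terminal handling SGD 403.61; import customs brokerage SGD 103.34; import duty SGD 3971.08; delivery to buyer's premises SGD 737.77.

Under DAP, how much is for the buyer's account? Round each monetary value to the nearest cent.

Buyer's account: SGD 4074.42

DAP: the seller bears all costs to the named destination except import duty and clearance.
Seller's account: goods 288677.74 + inland to port 1755.19 + export clearance 80.09 + origin terminal 224.24 + freight 5312.40 + destination terminal 403.61 + delivery 737.77 = 297191.04
Buyer's account: brokerage 103.34 + duty 3971.08 = 4074.42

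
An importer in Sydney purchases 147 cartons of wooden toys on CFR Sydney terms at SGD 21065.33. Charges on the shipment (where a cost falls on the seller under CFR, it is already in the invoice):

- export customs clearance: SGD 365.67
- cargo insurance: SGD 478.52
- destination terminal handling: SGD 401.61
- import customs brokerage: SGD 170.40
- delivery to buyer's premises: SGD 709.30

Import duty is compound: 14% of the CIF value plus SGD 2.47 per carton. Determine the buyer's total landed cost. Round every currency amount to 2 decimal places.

Total landed cost: SGD 26204.39

CFR: the seller pays costs through ocean freight to the destination port, but not insurance.
Already in the invoice (seller's account under CFR): export clearance — exclude.
CIF value = CFR price + insurance = 21065.33 + 478.52 = 21543.85
Ad valorem component: 21543.85 × 14% = 3016.14
Specific component: 147 × 2.47 = 363.09
Import duty = 3016.14 + 363.09 = 3379.23
Buyer bears: insurance 478.52 + destination terminal 401.61 + brokerage 170.40 + delivery 709.30 + duty 3379.23 = 5139.06
Landed cost = invoice 21065.33 + 5139.06 = 26204.39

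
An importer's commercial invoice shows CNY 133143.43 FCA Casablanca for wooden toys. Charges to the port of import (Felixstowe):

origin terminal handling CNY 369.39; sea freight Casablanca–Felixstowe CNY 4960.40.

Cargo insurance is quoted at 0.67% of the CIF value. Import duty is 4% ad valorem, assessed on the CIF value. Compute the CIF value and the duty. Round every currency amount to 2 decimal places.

Let C be the CIF value. C = FCA price + pre-shipment costs + freight + 0.67% × C
C − 0.67% × C = 133143.43 + 369.39 + 4960.40
0.9933 × C = 138473.22
C = 138473.22 / 0.9933 = 139407.25
Insurance premium = 0.67% × 139407.25 = 934.03
Import duty = 139407.25 × 4% = 5576.29

CIF value: CNY 139407.25; import duty: CNY 5576.29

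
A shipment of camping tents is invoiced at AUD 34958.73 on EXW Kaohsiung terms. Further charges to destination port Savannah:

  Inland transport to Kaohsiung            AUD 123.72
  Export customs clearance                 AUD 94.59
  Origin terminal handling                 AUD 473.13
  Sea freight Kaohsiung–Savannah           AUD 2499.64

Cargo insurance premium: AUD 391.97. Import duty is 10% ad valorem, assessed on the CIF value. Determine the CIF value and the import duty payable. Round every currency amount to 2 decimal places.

CIF value: AUD 38541.78; import duty: AUD 3854.18

CIF = EXW price + pre-shipment costs + freight + insurance
CIF = 34958.73 + 123.72 + 94.59 + 473.13 + 2499.64 + 391.97 = 38541.78
Import duty = 38541.78 × 10% = 3854.18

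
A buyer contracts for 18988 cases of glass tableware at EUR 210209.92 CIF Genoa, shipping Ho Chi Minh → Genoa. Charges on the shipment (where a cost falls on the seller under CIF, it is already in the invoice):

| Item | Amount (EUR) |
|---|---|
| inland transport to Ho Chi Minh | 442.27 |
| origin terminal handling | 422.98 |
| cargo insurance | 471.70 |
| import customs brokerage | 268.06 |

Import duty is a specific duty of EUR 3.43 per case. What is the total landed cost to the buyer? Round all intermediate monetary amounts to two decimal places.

CIF: the seller pays costs through ocean freight and marine insurance to the destination port.
Already in the invoice (seller's account under CIF): inland to port, origin terminal, insurance — exclude.
The CIF price already equals the CIF value: 210209.92
Import duty = 18988 × 3.43 = 65128.84
Buyer bears: brokerage 268.06 + duty 65128.84 = 65396.90
Landed cost = invoice 210209.92 + 65396.90 = 275606.82

Total landed cost: EUR 275606.82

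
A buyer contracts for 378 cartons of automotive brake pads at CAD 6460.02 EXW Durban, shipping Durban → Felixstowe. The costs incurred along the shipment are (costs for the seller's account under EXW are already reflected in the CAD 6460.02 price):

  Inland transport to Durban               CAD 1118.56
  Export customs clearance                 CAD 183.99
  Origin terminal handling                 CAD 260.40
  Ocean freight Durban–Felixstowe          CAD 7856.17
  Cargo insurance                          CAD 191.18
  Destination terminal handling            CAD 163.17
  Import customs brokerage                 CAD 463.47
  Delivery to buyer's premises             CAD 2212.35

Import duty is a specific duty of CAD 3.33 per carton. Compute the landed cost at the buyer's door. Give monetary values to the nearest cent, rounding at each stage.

EXW: the seller makes goods available at their premises; the buyer bears all onward costs.
CIF value = EXW price + inland to port + export clearance + origin terminal + freight + insurance = 6460.02 + 1118.56 + 183.99 + 260.40 + 7856.17 + 191.18 = 16070.32
Import duty = 378 × 3.33 = 1258.74
Buyer bears: inland to port 1118.56 + export clearance 183.99 + origin terminal 260.40 + freight 7856.17 + insurance 191.18 + destination terminal 163.17 + brokerage 463.47 + delivery 2212.35 + duty 1258.74 = 13708.03
Landed cost = invoice 6460.02 + 13708.03 = 20168.05

Total landed cost: CAD 20168.05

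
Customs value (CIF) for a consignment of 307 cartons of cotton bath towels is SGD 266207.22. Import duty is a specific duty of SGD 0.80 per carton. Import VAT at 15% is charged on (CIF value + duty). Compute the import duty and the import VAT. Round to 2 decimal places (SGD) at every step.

Import duty: SGD 245.60; import VAT: SGD 39967.92

Import duty = 307 × 0.80 = 245.60
VAT base = CIF + duty = 266207.22 + 245.60 = 266452.82
Import VAT = 266452.82 × 15% = 39967.92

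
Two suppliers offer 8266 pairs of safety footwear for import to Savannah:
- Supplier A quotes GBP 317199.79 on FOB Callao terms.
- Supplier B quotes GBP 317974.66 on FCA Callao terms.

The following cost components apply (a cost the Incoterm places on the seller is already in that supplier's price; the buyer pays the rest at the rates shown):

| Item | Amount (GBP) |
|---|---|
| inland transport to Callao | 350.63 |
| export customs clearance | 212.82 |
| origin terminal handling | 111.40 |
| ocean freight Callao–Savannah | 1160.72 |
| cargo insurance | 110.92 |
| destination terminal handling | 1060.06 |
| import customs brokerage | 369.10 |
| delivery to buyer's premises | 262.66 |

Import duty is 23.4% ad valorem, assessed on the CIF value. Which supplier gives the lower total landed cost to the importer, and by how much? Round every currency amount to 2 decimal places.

Supplier A is cheaper by GBP 1093.66

Supplier A (FOB):
CIF value = FOB price + freight + insurance = 317199.79 + 1160.72 + 110.92 = 318471.43
Import duty = 318471.43 × 23.4% = 74522.31
Buyer bears (A): 1160.72 + 110.92 + 1060.06 + 369.10 + 262.66 = 2963.46
Landed cost (A) = invoice 317199.79 + 2963.46 + duty 74522.31 = 394685.56
Supplier B (FCA):
CIF value = FCA price + origin terminal + freight + insurance = 317974.66 + 111.40 + 1160.72 + 110.92 = 319357.70
Import duty = 319357.70 × 23.4% = 74729.70
Buyer bears (B): 111.40 + 1160.72 + 110.92 + 1060.06 + 369.10 + 262.66 = 3074.86
Landed cost (B) = invoice 317974.66 + 3074.86 + duty 74729.70 = 395779.22
Difference = |394685.56 − 395779.22| = 1093.66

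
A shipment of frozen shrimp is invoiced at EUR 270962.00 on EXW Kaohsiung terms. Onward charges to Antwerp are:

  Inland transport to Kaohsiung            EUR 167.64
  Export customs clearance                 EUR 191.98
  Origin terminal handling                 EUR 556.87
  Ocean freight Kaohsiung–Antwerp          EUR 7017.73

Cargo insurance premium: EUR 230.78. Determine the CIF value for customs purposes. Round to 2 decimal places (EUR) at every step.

CIF value: EUR 279127.00

CIF = EXW price + pre-shipment costs + freight + insurance
CIF = 270962.00 + 167.64 + 191.98 + 556.87 + 7017.73 + 230.78 = 279127.00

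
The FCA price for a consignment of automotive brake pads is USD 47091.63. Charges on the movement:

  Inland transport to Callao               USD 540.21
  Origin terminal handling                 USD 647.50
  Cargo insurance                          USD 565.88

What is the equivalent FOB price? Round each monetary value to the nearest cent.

Not relevant to the conversion: inland to port — on the seller under both FCA and FOB; already in the FCA price and stays in the FOB price. insurance — on the buyer under both terms; not part of either seller's price.
From FCA to FOB, the seller additionally bears: origin terminal.
FOB price = 47091.63 + 647.50 = 47739.13

FOB price: USD 47739.13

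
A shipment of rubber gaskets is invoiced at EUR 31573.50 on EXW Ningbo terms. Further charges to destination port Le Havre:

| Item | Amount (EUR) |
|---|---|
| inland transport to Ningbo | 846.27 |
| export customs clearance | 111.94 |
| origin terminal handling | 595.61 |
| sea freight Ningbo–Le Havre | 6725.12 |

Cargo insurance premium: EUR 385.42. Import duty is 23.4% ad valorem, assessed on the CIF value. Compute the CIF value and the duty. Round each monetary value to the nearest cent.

CIF value: EUR 40237.86; import duty: EUR 9415.66

CIF = EXW price + pre-shipment costs + freight + insurance
CIF = 31573.50 + 846.27 + 111.94 + 595.61 + 6725.12 + 385.42 = 40237.86
Import duty = 40237.86 × 23.4% = 9415.66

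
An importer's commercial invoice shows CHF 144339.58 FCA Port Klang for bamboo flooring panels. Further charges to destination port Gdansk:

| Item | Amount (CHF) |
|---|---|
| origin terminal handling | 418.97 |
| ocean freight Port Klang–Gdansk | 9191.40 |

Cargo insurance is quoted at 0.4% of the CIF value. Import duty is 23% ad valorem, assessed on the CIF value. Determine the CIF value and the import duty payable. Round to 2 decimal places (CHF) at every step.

CIF value: CHF 154568.22; import duty: CHF 35550.69

Let C be the CIF value. C = FCA price + pre-shipment costs + freight + 0.4% × C
C − 0.4% × C = 144339.58 + 418.97 + 9191.40
0.996 × C = 153949.95
C = 153949.95 / 0.996 = 154568.22
Insurance premium = 0.4% × 154568.22 = 618.27
Import duty = 154568.22 × 23% = 35550.69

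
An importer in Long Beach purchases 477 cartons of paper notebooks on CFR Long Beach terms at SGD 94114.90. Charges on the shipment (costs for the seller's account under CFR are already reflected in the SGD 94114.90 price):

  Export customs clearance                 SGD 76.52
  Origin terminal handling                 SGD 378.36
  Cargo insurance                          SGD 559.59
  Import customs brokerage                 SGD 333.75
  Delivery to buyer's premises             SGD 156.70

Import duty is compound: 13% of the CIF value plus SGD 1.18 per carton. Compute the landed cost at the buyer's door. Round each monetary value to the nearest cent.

Total landed cost: SGD 108035.48

CFR: the seller pays costs through ocean freight to the destination port, but not insurance.
Already in the invoice (seller's account under CFR): export clearance, origin terminal — exclude.
CIF value = CFR price + insurance = 94114.90 + 559.59 = 94674.49
Ad valorem component: 94674.49 × 13% = 12307.68
Specific component: 477 × 1.18 = 562.86
Import duty = 12307.68 + 562.86 = 12870.54
Buyer bears: insurance 559.59 + brokerage 333.75 + delivery 156.70 + duty 12870.54 = 13920.58
Landed cost = invoice 94114.90 + 13920.58 = 108035.48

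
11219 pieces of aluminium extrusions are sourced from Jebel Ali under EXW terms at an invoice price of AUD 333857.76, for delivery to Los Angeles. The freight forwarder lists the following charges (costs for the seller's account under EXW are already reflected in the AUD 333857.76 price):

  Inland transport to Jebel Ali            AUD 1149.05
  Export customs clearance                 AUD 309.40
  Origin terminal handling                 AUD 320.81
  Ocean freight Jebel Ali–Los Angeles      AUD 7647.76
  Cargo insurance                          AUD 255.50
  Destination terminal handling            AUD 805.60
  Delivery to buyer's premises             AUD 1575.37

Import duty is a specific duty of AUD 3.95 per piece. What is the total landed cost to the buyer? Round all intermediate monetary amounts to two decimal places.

EXW: the seller makes goods available at their premises; the buyer bears all onward costs.
CIF value = EXW price + inland to port + export clearance + origin terminal + freight + insurance = 333857.76 + 1149.05 + 309.40 + 320.81 + 7647.76 + 255.50 = 343540.28
Import duty = 11219 × 3.95 = 44315.05
Buyer bears: inland to port 1149.05 + export clearance 309.40 + origin terminal 320.81 + freight 7647.76 + insurance 255.50 + destination terminal 805.60 + delivery 1575.37 + duty 44315.05 = 56378.54
Landed cost = invoice 333857.76 + 56378.54 = 390236.30

Total landed cost: AUD 390236.30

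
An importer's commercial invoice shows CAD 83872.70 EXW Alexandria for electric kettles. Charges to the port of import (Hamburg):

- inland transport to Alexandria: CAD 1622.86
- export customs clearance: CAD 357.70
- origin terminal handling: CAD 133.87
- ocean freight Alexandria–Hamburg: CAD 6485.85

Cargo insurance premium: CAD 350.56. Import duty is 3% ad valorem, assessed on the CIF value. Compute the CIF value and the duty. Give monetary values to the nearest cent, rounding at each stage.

CIF = EXW price + pre-shipment costs + freight + insurance
CIF = 83872.70 + 1622.86 + 357.70 + 133.87 + 6485.85 + 350.56 = 92823.54
Import duty = 92823.54 × 3% = 2784.71

CIF value: CAD 92823.54; import duty: CAD 2784.71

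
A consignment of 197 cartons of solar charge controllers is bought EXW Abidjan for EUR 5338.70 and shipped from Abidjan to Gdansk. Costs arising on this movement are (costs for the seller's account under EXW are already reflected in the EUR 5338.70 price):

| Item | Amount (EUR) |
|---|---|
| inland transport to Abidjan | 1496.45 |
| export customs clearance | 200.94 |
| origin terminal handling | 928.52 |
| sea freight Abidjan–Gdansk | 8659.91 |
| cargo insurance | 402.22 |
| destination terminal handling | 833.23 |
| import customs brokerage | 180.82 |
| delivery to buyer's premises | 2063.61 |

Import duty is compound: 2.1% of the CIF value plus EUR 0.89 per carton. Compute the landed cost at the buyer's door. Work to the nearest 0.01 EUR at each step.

EXW: the seller makes goods available at their premises; the buyer bears all onward costs.
CIF value = EXW price + inland to port + export clearance + origin terminal + freight + insurance = 5338.70 + 1496.45 + 200.94 + 928.52 + 8659.91 + 402.22 = 17026.74
Ad valorem component: 17026.74 × 2.1% = 357.56
Specific component: 197 × 0.89 = 175.33
Import duty = 357.56 + 175.33 = 532.89
Buyer bears: inland to port 1496.45 + export clearance 200.94 + origin terminal 928.52 + freight 8659.91 + insurance 402.22 + destination terminal 833.23 + brokerage 180.82 + delivery 2063.61 + duty 532.89 = 15298.59
Landed cost = invoice 5338.70 + 15298.59 = 20637.29

Total landed cost: EUR 20637.29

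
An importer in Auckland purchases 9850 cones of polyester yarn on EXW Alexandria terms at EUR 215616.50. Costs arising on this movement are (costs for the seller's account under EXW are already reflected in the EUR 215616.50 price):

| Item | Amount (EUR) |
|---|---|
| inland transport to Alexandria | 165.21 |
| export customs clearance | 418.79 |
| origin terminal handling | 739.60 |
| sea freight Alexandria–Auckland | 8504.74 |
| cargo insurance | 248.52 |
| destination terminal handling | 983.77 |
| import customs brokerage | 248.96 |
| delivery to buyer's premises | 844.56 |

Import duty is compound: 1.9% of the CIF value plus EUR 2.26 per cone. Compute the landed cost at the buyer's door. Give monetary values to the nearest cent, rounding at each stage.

EXW: the seller makes goods available at their premises; the buyer bears all onward costs.
CIF value = EXW price + inland to port + export clearance + origin terminal + freight + insurance = 215616.50 + 165.21 + 418.79 + 739.60 + 8504.74 + 248.52 = 225693.36
Ad valorem component: 225693.36 × 1.9% = 4288.17
Specific component: 9850 × 2.26 = 22261.00
Import duty = 4288.17 + 22261.00 = 26549.17
Buyer bears: inland to port 165.21 + export clearance 418.79 + origin terminal 739.60 + freight 8504.74 + insurance 248.52 + destination terminal 983.77 + brokerage 248.96 + delivery 844.56 + duty 26549.17 = 38703.32
Landed cost = invoice 215616.50 + 38703.32 = 254319.82

Total landed cost: EUR 254319.82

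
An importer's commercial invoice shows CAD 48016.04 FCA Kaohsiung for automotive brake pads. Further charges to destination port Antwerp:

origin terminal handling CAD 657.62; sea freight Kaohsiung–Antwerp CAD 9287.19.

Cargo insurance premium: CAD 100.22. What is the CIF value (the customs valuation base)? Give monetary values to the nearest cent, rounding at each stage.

CIF value: CAD 58061.07

CIF = FCA price + pre-shipment costs + freight + insurance
CIF = 48016.04 + 657.62 + 9287.19 + 100.22 = 58061.07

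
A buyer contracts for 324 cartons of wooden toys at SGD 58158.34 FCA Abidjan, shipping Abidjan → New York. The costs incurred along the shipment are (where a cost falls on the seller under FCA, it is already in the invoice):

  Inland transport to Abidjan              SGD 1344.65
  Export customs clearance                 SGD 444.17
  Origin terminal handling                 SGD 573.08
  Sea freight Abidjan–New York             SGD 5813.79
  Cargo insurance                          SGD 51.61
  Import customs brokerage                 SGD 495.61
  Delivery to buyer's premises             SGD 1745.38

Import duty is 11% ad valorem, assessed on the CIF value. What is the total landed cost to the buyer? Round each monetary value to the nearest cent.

FCA: the seller delivers export-cleared goods to the carrier; the buyer bears costs from that point.
Already in the invoice (seller's account under FCA): inland to port, export clearance — exclude.
CIF value = FCA price + origin terminal + freight + insurance = 58158.34 + 573.08 + 5813.79 + 51.61 = 64596.82
Import duty = 64596.82 × 11% = 7105.65
Buyer bears: origin terminal 573.08 + freight 5813.79 + insurance 51.61 + brokerage 495.61 + delivery 1745.38 + duty 7105.65 = 15785.12
Landed cost = invoice 58158.34 + 15785.12 = 73943.46

Total landed cost: SGD 73943.46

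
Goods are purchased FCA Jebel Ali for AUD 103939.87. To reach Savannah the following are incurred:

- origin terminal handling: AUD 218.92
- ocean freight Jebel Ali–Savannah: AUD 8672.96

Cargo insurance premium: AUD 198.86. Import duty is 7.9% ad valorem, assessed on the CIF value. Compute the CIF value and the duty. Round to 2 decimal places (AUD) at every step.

CIF = FCA price + pre-shipment costs + freight + insurance
CIF = 103939.87 + 218.92 + 8672.96 + 198.86 = 113030.61
Import duty = 113030.61 × 7.9% = 8929.42

CIF value: AUD 113030.61; import duty: AUD 8929.42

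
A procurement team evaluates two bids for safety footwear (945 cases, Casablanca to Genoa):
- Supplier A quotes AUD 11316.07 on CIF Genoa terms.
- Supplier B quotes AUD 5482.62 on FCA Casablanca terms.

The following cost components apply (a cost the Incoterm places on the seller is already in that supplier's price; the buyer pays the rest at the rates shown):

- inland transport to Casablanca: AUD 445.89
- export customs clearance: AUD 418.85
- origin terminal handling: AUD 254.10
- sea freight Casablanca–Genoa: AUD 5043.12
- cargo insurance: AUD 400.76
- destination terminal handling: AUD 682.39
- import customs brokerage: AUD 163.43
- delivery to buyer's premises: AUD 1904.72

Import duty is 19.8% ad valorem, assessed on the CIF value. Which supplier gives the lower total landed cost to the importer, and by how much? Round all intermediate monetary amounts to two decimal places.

Supplier A (CIF):
The CIF price already equals the CIF value: 11316.07
Import duty = 11316.07 × 19.8% = 2240.58
Buyer bears (A): 682.39 + 163.43 + 1904.72 = 2750.54
Landed cost (A) = invoice 11316.07 + 2750.54 + duty 2240.58 = 16307.19
Supplier B (FCA):
CIF value = FCA price + origin terminal + freight + insurance = 5482.62 + 254.10 + 5043.12 + 400.76 = 11180.60
Import duty = 11180.60 × 19.8% = 2213.76
Buyer bears (B): 254.10 + 5043.12 + 400.76 + 682.39 + 163.43 + 1904.72 = 8448.52
Landed cost (B) = invoice 5482.62 + 8448.52 + duty 2213.76 = 16144.90
Difference = |16307.19 − 16144.90| = 162.29

Supplier B is cheaper by AUD 162.29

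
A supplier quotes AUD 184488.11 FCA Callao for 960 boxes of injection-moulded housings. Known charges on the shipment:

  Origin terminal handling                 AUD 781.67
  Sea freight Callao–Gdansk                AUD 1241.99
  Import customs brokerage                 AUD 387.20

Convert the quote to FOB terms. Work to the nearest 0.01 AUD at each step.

Not relevant to the conversion: freight, brokerage — on the buyer under both terms; not part of either seller's price.
From FCA to FOB, the seller additionally bears: origin terminal.
FOB price = 184488.11 + 781.67 = 185269.78

FOB price: AUD 185269.78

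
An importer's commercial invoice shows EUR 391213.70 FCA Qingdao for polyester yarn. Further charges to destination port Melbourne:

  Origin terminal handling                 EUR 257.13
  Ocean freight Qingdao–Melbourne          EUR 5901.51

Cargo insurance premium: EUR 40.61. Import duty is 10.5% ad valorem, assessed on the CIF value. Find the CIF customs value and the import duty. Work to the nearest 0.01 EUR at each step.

CIF = FCA price + pre-shipment costs + freight + insurance
CIF = 391213.70 + 257.13 + 5901.51 + 40.61 = 397412.95
Import duty = 397412.95 × 10.5% = 41728.36

CIF value: EUR 397412.95; import duty: EUR 41728.36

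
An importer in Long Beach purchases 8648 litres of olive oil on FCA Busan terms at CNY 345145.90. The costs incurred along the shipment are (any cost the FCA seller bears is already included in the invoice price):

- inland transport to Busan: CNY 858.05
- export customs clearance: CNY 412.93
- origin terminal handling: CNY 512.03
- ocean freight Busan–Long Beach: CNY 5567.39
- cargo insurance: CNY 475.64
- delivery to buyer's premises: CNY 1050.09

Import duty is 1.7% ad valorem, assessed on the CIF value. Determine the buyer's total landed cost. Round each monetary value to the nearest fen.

Total landed cost: CNY 358729.97

FCA: the seller delivers export-cleared goods to the carrier; the buyer bears costs from that point.
Already in the invoice (seller's account under FCA): inland to port, export clearance — exclude.
CIF value = FCA price + origin terminal + freight + insurance = 345145.90 + 512.03 + 5567.39 + 475.64 = 351700.96
Import duty = 351700.96 × 1.7% = 5978.92
Buyer bears: origin terminal 512.03 + freight 5567.39 + insurance 475.64 + delivery 1050.09 + duty 5978.92 = 13584.07
Landed cost = invoice 345145.90 + 13584.07 = 358729.97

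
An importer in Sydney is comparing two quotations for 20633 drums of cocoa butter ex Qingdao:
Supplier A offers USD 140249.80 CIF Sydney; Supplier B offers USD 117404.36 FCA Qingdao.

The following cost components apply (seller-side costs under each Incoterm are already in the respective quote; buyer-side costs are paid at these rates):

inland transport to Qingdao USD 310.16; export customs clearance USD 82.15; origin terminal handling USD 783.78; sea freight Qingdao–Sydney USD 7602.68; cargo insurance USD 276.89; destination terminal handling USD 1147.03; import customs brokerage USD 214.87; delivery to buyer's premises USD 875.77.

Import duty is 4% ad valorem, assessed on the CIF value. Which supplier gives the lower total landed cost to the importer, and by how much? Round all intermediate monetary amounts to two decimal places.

Supplier A (CIF):
The CIF price already equals the CIF value: 140249.80
Import duty = 140249.80 × 4% = 5609.99
Buyer bears (A): 1147.03 + 214.87 + 875.77 = 2237.67
Landed cost (A) = invoice 140249.80 + 2237.67 + duty 5609.99 = 148097.46
Supplier B (FCA):
CIF value = FCA price + origin terminal + freight + insurance = 117404.36 + 783.78 + 7602.68 + 276.89 = 126067.71
Import duty = 126067.71 × 4% = 5042.71
Buyer bears (B): 783.78 + 7602.68 + 276.89 + 1147.03 + 214.87 + 875.77 = 10901.02
Landed cost (B) = invoice 117404.36 + 10901.02 + duty 5042.71 = 133348.09
Difference = |148097.46 − 133348.09| = 14749.37

Supplier B is cheaper by USD 14749.37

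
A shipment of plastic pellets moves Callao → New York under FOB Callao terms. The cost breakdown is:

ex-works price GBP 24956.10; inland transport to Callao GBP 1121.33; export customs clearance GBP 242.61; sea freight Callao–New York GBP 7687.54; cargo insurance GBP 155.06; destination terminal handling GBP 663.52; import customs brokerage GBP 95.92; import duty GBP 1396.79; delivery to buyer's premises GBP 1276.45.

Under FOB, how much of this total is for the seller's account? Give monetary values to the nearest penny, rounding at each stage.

Seller's account: GBP 26320.04

FOB: the seller bears costs until goods are on board at the origin port; the buyer bears freight, insurance and all costs thereafter.
Seller's account: goods 24956.10 + inland to port 1121.33 + export clearance 242.61 = 26320.04
Buyer's account: freight 7687.54 + insurance 155.06 + destination terminal 663.52 + brokerage 95.92 + duty 1396.79 + delivery 1276.45 = 11275.28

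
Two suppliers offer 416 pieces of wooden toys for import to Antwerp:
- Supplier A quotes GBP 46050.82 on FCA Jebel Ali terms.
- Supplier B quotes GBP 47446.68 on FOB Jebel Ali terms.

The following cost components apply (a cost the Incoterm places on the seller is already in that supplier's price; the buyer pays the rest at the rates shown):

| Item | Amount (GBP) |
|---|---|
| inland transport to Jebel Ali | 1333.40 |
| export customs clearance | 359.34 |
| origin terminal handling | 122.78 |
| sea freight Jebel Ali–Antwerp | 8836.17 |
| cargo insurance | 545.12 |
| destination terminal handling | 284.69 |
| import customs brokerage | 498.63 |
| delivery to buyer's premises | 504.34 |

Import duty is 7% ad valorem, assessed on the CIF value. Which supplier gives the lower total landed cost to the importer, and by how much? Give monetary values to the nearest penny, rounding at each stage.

Supplier A is cheaper by GBP 1362.20

Supplier A (FCA):
CIF value = FCA price + origin terminal + freight + insurance = 46050.82 + 122.78 + 8836.17 + 545.12 = 55554.89
Import duty = 55554.89 × 7% = 3888.84
Buyer bears (A): 122.78 + 8836.17 + 545.12 + 284.69 + 498.63 + 504.34 = 10791.73
Landed cost (A) = invoice 46050.82 + 10791.73 + duty 3888.84 = 60731.39
Supplier B (FOB):
CIF value = FOB price + freight + insurance = 47446.68 + 8836.17 + 545.12 = 56827.97
Import duty = 56827.97 × 7% = 3977.96
Buyer bears (B): 8836.17 + 545.12 + 284.69 + 498.63 + 504.34 = 10668.95
Landed cost (B) = invoice 47446.68 + 10668.95 + duty 3977.96 = 62093.59
Difference = |60731.39 − 62093.59| = 1362.20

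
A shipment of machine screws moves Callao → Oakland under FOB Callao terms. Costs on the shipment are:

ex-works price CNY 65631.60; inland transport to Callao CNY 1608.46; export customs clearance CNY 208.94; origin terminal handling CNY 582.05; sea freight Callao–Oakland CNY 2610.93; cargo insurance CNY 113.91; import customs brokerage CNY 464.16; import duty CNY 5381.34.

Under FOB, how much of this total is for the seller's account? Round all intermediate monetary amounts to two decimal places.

Seller's account: CNY 68031.05

FOB: the seller bears costs until goods are on board at the origin port; the buyer bears freight, insurance and all costs thereafter.
Seller's account: goods 65631.60 + inland to port 1608.46 + export clearance 208.94 + origin terminal 582.05 = 68031.05
Buyer's account: freight 2610.93 + insurance 113.91 + brokerage 464.16 + duty 5381.34 = 8570.34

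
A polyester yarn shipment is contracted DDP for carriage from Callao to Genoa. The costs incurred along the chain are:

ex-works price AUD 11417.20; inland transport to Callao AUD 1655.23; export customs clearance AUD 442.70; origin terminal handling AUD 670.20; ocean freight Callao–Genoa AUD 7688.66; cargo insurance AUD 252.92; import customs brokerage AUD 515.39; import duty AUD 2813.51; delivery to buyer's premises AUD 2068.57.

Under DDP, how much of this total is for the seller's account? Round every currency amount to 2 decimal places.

DDP: the seller bears all costs including import duty.
Seller's account: goods 11417.20 + inland to port 1655.23 + export clearance 442.70 + origin terminal 670.20 + freight 7688.66 + insurance 252.92 + brokerage 515.39 + duty 2813.51 + delivery 2068.57 = 27524.38
Buyer's account: 0.00

Seller's account: AUD 27524.38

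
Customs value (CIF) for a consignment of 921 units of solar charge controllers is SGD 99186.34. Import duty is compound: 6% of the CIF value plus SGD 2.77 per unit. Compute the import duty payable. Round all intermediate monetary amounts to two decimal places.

Ad valorem component: 99186.34 × 6% = 5951.18
Specific component: 921 × 2.77 = 2551.17
Import duty = 5951.18 + 2551.17 = 8502.35

Import duty: SGD 8502.35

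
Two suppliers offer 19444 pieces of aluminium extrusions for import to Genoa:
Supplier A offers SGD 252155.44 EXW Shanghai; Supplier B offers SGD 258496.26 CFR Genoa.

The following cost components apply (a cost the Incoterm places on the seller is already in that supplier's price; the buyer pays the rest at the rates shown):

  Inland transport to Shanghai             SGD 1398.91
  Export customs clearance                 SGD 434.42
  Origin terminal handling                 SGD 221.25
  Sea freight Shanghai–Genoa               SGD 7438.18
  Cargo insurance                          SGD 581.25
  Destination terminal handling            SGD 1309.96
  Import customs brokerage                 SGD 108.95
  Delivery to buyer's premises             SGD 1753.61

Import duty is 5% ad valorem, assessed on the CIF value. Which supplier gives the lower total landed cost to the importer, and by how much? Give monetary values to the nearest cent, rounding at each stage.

Supplier A (EXW):
CIF value = EXW price + inland to port + export clearance + origin terminal + freight + insurance = 252155.44 + 1398.91 + 434.42 + 221.25 + 7438.18 + 581.25 = 262229.45
Import duty = 262229.45 × 5% = 13111.47
Buyer bears (A): 1398.91 + 434.42 + 221.25 + 7438.18 + 581.25 + 1309.96 + 108.95 + 1753.61 = 13246.53
Landed cost (A) = invoice 252155.44 + 13246.53 + duty 13111.47 = 278513.44
Supplier B (CFR):
CIF value = CFR price + insurance = 258496.26 + 581.25 = 259077.51
Import duty = 259077.51 × 5% = 12953.88
Buyer bears (B): 581.25 + 1309.96 + 108.95 + 1753.61 = 3753.77
Landed cost (B) = invoice 258496.26 + 3753.77 + duty 12953.88 = 275203.91
Difference = |278513.44 − 275203.91| = 3309.53

Supplier B is cheaper by SGD 3309.53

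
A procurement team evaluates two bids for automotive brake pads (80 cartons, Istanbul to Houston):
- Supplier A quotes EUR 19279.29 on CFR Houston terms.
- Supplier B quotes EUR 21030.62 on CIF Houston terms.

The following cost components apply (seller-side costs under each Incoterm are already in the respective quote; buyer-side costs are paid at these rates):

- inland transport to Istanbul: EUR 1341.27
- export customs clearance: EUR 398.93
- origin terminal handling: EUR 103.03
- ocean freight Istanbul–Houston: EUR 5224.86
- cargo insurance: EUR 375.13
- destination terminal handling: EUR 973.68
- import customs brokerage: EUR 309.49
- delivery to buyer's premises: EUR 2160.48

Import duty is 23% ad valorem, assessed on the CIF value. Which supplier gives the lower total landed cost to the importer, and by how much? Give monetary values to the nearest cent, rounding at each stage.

Supplier A is cheaper by EUR 1692.72

Supplier A (CFR):
CIF value = CFR price + insurance = 19279.29 + 375.13 = 19654.42
Import duty = 19654.42 × 23% = 4520.52
Buyer bears (A): 375.13 + 973.68 + 309.49 + 2160.48 = 3818.78
Landed cost (A) = invoice 19279.29 + 3818.78 + duty 4520.52 = 27618.59
Supplier B (CIF):
The CIF price already equals the CIF value: 21030.62
Import duty = 21030.62 × 23% = 4837.04
Buyer bears (B): 973.68 + 309.49 + 2160.48 = 3443.65
Landed cost (B) = invoice 21030.62 + 3443.65 + duty 4837.04 = 29311.31
Difference = |27618.59 − 29311.31| = 1692.72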